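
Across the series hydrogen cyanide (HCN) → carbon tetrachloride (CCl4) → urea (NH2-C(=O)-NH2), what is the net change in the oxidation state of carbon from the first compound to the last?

Carbon oxidation states along the series — hydrogen cyanide: +2, carbon tetrachloride: +4, urea: +4.
Net change = +4 − (+2) = +2.

+2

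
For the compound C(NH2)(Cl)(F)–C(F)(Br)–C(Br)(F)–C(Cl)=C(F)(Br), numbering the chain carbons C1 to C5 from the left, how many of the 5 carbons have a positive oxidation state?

Tallying each carbon's bonds:
C1: 1C, 1N, 1F, 1Cl → 0 + 1 + 1 + 1 = +3
C2: 2C, 1F, 1Br → 0 + 1 + 1 = +2
C3: 2C, 1F, 1Br → 0 + 1 + 1 = +2
C4: 3C, 1Cl → 0 + 1 = +1
C5: 2C, 1F, 1Br → 0 + 1 + 1 = +2
5 carbons (C1, C2, C3, C4, C5) meet the condition.

5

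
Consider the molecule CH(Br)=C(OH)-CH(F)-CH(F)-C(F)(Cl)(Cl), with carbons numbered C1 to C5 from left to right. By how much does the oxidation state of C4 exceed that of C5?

C4: 2C, 1H, 1F → 0 − 1 + 1 = 0
C5: 1C, 1F, 2Cl → 0 + 1 + 2 = +3
Difference: 0 − (+3) = -3.

-3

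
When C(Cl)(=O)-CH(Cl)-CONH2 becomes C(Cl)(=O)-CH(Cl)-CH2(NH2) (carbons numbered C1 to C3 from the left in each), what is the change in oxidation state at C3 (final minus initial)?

-4

Before: C3 has 1 bond to C, 2 bonds to O, 1 bond to N → oxidation state +3.
After: C3 has 1 bond to C, 2 bonds to H, 1 bond to N → oxidation state -1.
Δ = -1 − (+3) = -4, so this is a reduction at C3.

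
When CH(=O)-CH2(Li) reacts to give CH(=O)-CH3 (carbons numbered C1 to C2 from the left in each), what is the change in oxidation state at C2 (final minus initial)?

0

Before: C2 has 1 bond to C, 2 bonds to H, 1 bond to Li → oxidation state -3.
After: C2 has 1 bond to C, 3 bonds to H → oxidation state -3.
Δ = -3 − (-3) = 0, so no net redox change at C2.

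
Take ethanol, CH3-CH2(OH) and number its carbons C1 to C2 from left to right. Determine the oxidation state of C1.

-3

Each bond to a more electronegative atom (O, N, halogen) counts +1, each bond to a less electronegative atom (H, metal, B, Si) counts −1, and each C–C bond counts 0.
C1 has one bond to H (-1), one bond to H (-1), one bond to H (-1), one bond to C (0).
Oxidation state = -1 − 1 − 1 + 0 = -3.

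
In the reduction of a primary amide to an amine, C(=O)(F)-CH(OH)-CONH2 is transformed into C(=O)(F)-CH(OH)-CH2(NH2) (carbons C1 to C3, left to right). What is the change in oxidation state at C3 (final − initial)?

-4

Before: C3 has 1 bond to C, 2 bonds to O, 1 bond to N → oxidation state +3.
After: C3 has 1 bond to C, 2 bonds to H, 1 bond to N → oxidation state -1.
Δ = -1 − (+3) = -4, so this is a reduction at C3.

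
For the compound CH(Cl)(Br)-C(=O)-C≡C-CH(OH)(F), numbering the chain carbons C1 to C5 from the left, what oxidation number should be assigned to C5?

Bonds to more-electronegative neighbours contribute +1 each, bonds to H or metals contribute −1 each, and C–C bonds contribute 0.
C5 has one bond to C (0), one bond to H (-1), one bond to O (+1), one bond to F (+1).
Oxidation state = 0 − 1 + 1 + 1 = +1.

+1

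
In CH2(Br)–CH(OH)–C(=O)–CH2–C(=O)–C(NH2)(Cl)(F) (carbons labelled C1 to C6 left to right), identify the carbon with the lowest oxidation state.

Tallying each carbon's bonds:
C1: 1C, 2H, 1Br → 0 − 2 + 1 = -1
C2: 2C, 1H, 1O → 0 − 1 + 1 = 0
C3: 2C, 2O → 0 + 2 = +2
C4: 2C, 2H → 0 − 2 = -2
C5: 2C, 2O → 0 + 2 = +2
C6: 1C, 1N, 1F, 1Cl → 0 + 1 + 1 + 1 = +3
The most reduced carbon is C4 at -2.

C4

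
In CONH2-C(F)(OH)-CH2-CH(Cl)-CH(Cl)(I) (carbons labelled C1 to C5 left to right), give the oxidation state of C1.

C1 has one bond to C (0), a double bond to O (2×+1 = +2), one bond to N (+1).
Oxidation state = 0 + 2 + 1 = +3.

+3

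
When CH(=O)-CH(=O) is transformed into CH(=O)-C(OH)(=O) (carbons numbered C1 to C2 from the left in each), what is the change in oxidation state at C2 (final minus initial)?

+2

Before: C2 has 1 bond to C, 1 bond to H, 2 bonds to O → oxidation state +1.
After: C2 has 1 bond to C, 3 bonds to O → oxidation state +3.
Δ = +3 − (+1) = +2, so this is an oxidation at C2.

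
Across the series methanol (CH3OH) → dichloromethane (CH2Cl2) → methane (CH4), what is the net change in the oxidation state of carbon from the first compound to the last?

Carbon oxidation states along the series — methanol: -2, dichloromethane: 0, methane: -4.
Net change = -4 − (-2) = -2.

-2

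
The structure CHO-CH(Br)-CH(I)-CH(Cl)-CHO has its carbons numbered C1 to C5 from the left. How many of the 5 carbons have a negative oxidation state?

0

Each bond to a more electronegative atom (O, N, halogen) counts +1, each bond to a less electronegative atom (H, metal, B, Si) counts −1, and each C–C bond counts 0. Tallying each carbon:
C1: 1C, 1H, 2O → 0 − 1 + 2 = +1
C2: 2C, 1H, 1Br → 0 − 1 + 1 = 0
C3: 2C, 1H, 1I → 0 − 1 + 1 = 0
C4: 2C, 1H, 1Cl → 0 − 1 + 1 = 0
C5: 1C, 1H, 2O → 0 − 1 + 2 = +1
0 carbons meet the condition.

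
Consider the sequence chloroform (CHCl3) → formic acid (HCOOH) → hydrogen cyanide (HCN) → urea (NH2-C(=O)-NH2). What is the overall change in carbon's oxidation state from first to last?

Carbon oxidation states along the series — chloroform: +2, formic acid: +2, hydrogen cyanide: +2, urea: +4.
Net change = +4 − (+2) = +2.

+2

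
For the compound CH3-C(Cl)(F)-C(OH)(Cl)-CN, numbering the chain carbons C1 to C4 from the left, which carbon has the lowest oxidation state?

Each bond to a more electronegative atom (O, N, halogen) counts +1, each bond to a less electronegative atom (H, metal, B, Si) counts −1, and each C–C bond counts 0. Tallying each carbon:
C1: 1C, 3H → 0 − 3 = -3
C2: 2C, 1F, 1Cl → 0 + 1 + 1 = +2
C3: 2C, 1O, 1Cl → 0 + 1 + 1 = +2
C4: 1C, 3N → 0 + 3 = +3
The most reduced carbon is C1 at -3.

C1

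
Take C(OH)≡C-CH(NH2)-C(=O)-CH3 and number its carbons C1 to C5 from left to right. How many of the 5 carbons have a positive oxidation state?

Assign +1 per bond to O/N/halogen, −1 per bond to H or an electropositive element, and 0 per bond to carbon. Tallying each carbon:
C1: 3C, 1O → 0 + 1 = +1
C2: 4C → 0 = 0
C3: 2C, 1H, 1N → 0 − 1 + 1 = 0
C4: 2C, 2O → 0 + 2 = +2
C5: 1C, 3H → 0 − 3 = -3
2 carbons (C1, C4) meet the condition.

2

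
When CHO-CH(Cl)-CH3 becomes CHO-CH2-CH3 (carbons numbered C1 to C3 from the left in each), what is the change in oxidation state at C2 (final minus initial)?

Before: C2 has 2 bonds to C, 1 bond to H, 1 bond to Cl → oxidation state 0.
After: C2 has 2 bonds to C, 2 bonds to H → oxidation state -2.
Δ = -2 − (0) = -2, so this is a reduction at C2.

-2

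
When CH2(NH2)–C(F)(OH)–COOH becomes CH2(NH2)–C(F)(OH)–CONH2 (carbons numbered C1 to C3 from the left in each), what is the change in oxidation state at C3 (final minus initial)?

0

Before: C3 has 1 bond to C, 3 bonds to O → oxidation state +3.
After: C3 has 1 bond to C, 2 bonds to O, 1 bond to N → oxidation state +3.
Δ = +3 − (+3) = 0, so no net redox change at C3.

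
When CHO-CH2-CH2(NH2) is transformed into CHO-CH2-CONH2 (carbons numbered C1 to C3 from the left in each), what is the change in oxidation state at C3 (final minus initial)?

Before: C3 has 1 bond to C, 2 bonds to H, 1 bond to N → oxidation state -1.
After: C3 has 1 bond to C, 2 bonds to O, 1 bond to N → oxidation state +3.
Δ = +3 − (-1) = +4, so this is an oxidation at C3.

+4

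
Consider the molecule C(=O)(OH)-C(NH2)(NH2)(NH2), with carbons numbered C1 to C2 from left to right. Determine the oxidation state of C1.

+3

Each bond to a more electronegative atom (O, N, halogen) counts +1, each bond to a less electronegative atom (H, metal, B, Si) counts −1, and each C–C bond counts 0.
C1 has one bond to C (0), a double bond to O (2×+1 = +2), one bond to O (+1).
Oxidation state = 0 + 2 + 1 = +3.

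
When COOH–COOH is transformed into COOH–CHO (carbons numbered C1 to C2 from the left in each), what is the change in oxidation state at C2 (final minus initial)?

Before: C2 has 1 bond to C, 3 bonds to O → oxidation state +3.
After: C2 has 1 bond to C, 1 bond to H, 2 bonds to O → oxidation state +1.
Δ = +1 − (+3) = -2, so this is a reduction at C2.

-2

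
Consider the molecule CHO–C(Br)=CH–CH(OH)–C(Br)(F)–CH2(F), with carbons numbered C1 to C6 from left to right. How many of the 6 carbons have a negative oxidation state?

2

Tallying each carbon's bonds:
C1: 1C, 1H, 2O → 0 − 1 + 2 = +1
C2: 3C, 1Br → 0 + 1 = +1
C3: 3C, 1H → 0 − 1 = -1
C4: 2C, 1H, 1O → 0 − 1 + 1 = 0
C5: 2C, 1F, 1Br → 0 + 1 + 1 = +2
C6: 1C, 2H, 1F → 0 − 2 + 1 = -1
2 carbons (C3, C6) meet the condition.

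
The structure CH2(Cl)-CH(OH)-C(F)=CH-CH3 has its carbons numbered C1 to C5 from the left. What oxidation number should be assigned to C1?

Bonds to more-electronegative neighbours contribute +1 each, bonds to H or metals contribute −1 each, and C–C bonds contribute 0.
C1 has one bond to C (0), one bond to H (-1), one bond to H (-1), one bond to Cl (+1).
Oxidation state = 0 − 1 − 1 + 1 = -1.

-1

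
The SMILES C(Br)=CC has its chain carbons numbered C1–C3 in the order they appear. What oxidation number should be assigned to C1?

0

Count +1 for every bond to an atom more electronegative than carbon and −1 for every bond to one less electronegative; C–C bonds are 0.
C1 has a double bond to C (2×0 = 0), one bond to Br (+1), one bond to H (-1).
Oxidation state = 0 + 1 − 1 = 0.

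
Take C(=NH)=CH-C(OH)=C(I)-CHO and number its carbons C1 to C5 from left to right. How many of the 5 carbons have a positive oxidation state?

4

Tallying each carbon's bonds:
C1: 2C, 2N → 0 + 2 = +2
C2: 3C, 1H → 0 − 1 = -1
C3: 3C, 1O → 0 + 1 = +1
C4: 3C, 1I → 0 + 1 = +1
C5: 1C, 1H, 2O → 0 − 1 + 2 = +1
4 carbons (C1, C3, C4, C5) meet the condition.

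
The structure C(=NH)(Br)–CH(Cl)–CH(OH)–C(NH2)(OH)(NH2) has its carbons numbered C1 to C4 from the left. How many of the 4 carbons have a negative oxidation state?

Count +1 for every bond to an atom more electronegative than carbon and −1 for every bond to one less electronegative; C–C bonds are 0. Tallying each carbon:
C1: 1C, 2N, 1Br → 0 + 2 + 1 = +3
C2: 2C, 1H, 1Cl → 0 − 1 + 1 = 0
C3: 2C, 1H, 1O → 0 − 1 + 1 = 0
C4: 1C, 1O, 2N → 0 + 1 + 2 = +3
0 carbons meet the condition.

0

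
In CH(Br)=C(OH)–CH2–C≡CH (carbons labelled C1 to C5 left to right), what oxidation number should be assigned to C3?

-2

Assign +1 per bond to O/N/halogen, −1 per bond to H or an electropositive element, and 0 per bond to carbon.
C3 has one bond to C (0), one bond to C (0), one bond to H (-1), one bond to H (-1).
Oxidation state = 0 + 0 − 1 − 1 = -2.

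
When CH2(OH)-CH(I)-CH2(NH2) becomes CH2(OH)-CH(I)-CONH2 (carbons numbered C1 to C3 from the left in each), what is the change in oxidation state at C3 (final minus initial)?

Before: C3 has 1 bond to C, 2 bonds to H, 1 bond to N → oxidation state -1.
After: C3 has 1 bond to C, 2 bonds to O, 1 bond to N → oxidation state +3.
Δ = +3 − (-1) = +4, so this is an oxidation at C3.

+4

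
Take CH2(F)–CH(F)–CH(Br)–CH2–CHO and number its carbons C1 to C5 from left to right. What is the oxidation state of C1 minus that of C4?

+1

C1: 1C, 2H, 1F → 0 − 2 + 1 = -1
C4: 2C, 2H → 0 − 2 = -2
Difference: -1 − (-2) = +1.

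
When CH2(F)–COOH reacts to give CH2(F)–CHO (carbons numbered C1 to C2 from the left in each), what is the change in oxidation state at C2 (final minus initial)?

Before: C2 has 1 bond to C, 3 bonds to O → oxidation state +3.
After: C2 has 1 bond to C, 1 bond to H, 2 bonds to O → oxidation state +1.
Δ = +1 − (+3) = -2, so this is a reduction at C2.

-2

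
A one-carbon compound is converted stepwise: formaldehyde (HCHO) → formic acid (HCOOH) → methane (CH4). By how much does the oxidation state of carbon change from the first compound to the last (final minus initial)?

-4

Carbon oxidation states along the series — formaldehyde: 0, formic acid: +2, methane: -4.
Net change = -4 − (0) = -4.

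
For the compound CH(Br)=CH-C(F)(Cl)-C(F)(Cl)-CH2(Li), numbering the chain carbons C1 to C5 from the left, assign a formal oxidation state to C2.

-1

Bonds to more-electronegative neighbours contribute +1 each, bonds to H or metals contribute −1 each, and C–C bonds contribute 0.
C2 has a double bond to C (2×0 = 0), one bond to C (0), one bond to H (-1).
Oxidation state = 0 + 0 − 1 = -1.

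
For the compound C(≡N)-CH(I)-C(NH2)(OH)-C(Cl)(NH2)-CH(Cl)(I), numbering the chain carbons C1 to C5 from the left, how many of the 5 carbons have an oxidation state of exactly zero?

1

Assign +1 per bond to O/N/halogen, −1 per bond to H or an electropositive element, and 0 per bond to carbon. Tallying each carbon:
C1: 1C, 3N → 0 + 3 = +3
C2: 2C, 1H, 1I → 0 − 1 + 1 = 0
C3: 2C, 1O, 1N → 0 + 1 + 1 = +2
C4: 2C, 1N, 1Cl → 0 + 1 + 1 = +2
C5: 1C, 1H, 1Cl, 1I → 0 − 1 + 1 + 1 = +1
1 carbon (C2) meets the condition.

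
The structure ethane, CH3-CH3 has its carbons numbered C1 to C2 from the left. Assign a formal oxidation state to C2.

-3

C2 has one bond to H (-1), one bond to H (-1), one bond to H (-1), one bond to C (0).
Oxidation state = -1 − 1 − 1 + 0 = -3.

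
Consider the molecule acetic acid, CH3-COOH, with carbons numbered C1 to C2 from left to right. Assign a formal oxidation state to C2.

+3

C2 has a double bond to O (2×+1 = +2), one bond to O (+1), one bond to C (0).
Oxidation state = +2 + 1 + 0 = +3.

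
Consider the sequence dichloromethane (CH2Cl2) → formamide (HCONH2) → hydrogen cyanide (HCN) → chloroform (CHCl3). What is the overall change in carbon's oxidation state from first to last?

Carbon oxidation states along the series — dichloromethane: 0, formamide: +2, hydrogen cyanide: +2, chloroform: +2.
Net change = +2 − (0) = +2.

+2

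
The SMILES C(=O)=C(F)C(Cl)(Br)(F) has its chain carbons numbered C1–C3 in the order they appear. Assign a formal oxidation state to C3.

+3

Assign +1 per bond to O/N/halogen, −1 per bond to H or an electropositive element, and 0 per bond to carbon.
C3 has one bond to C (0), one bond to Cl (+1), one bond to Br (+1), one bond to F (+1).
Oxidation state = 0 + 1 + 1 + 1 = +3.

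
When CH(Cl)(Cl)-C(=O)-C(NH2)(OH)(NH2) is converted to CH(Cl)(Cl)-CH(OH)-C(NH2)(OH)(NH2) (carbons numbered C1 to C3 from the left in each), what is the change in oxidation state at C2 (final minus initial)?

Before: C2 has 2 bonds to C, 2 bonds to O → oxidation state +2.
After: C2 has 2 bonds to C, 1 bond to H, 1 bond to O → oxidation state 0.
Δ = 0 − (+2) = -2, so this is a reduction at C2.

-2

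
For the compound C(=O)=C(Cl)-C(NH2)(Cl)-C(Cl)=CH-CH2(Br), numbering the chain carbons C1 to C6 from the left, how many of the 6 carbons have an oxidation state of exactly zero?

Assign +1 per bond to O/N/halogen, −1 per bond to H or an electropositive element, and 0 per bond to carbon. Tallying each carbon:
C1: 2C, 2O → 0 + 2 = +2
C2: 3C, 1Cl → 0 + 1 = +1
C3: 2C, 1N, 1Cl → 0 + 1 + 1 = +2
C4: 3C, 1Cl → 0 + 1 = +1
C5: 3C, 1H → 0 − 1 = -1
C6: 1C, 2H, 1Br → 0 − 2 + 1 = -1
0 carbons meet the condition.

0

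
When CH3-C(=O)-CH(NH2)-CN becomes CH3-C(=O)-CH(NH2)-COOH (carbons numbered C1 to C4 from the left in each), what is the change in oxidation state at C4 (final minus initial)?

0

Before: C4 has 1 bond to C, 3 bonds to N → oxidation state +3.
After: C4 has 1 bond to C, 3 bonds to O → oxidation state +3.
Δ = +3 − (+3) = 0, so no net redox change at C4.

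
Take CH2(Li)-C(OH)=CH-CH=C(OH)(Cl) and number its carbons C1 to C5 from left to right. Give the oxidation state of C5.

+2

Bonds to more-electronegative neighbours contribute +1 each, bonds to H or metals contribute −1 each, and C–C bonds contribute 0.
C5 has a double bond to C (2×0 = 0), one bond to O (+1), one bond to Cl (+1).
Oxidation state = 0 + 1 + 1 = +2.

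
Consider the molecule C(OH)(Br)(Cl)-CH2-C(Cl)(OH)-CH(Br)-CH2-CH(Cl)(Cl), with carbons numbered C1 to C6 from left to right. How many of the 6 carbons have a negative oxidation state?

Tallying each carbon's bonds:
C1: 1C, 1O, 1Cl, 1Br → 0 + 1 + 1 + 1 = +3
C2: 2C, 2H → 0 − 2 = -2
C3: 2C, 1O, 1Cl → 0 + 1 + 1 = +2
C4: 2C, 1H, 1Br → 0 − 1 + 1 = 0
C5: 2C, 2H → 0 − 2 = -2
C6: 1C, 1H, 2Cl → 0 − 1 + 2 = +1
2 carbons (C2, C5) meet the condition.

2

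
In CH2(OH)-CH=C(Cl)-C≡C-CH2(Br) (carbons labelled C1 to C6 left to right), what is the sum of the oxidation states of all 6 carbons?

-2

Tallying each carbon's bonds:
C1: 1C, 2H, 1O → 0 − 2 + 1 = -1
C2: 3C, 1H → 0 − 1 = -1
C3: 3C, 1Cl → 0 + 1 = +1
C4: 4C → 0 = 0
C5: 4C → 0 = 0
C6: 1C, 2H, 1Br → 0 − 2 + 1 = -1
Sum = -1 − 1 + 1 + 0 + 0 − 1 = -2.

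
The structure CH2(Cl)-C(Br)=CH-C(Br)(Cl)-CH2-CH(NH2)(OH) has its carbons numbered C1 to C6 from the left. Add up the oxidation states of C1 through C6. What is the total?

Bonds to more-electronegative neighbours contribute +1 each, bonds to H or metals contribute −1 each, and C–C bonds contribute 0. Tallying each carbon:
C1: 1C, 2H, 1Cl → 0 − 2 + 1 = -1
C2: 3C, 1Br → 0 + 1 = +1
C3: 3C, 1H → 0 − 1 = -1
C4: 2C, 1Cl, 1Br → 0 + 1 + 1 = +2
C5: 2C, 2H → 0 − 2 = -2
C6: 1C, 1H, 1O, 1N → 0 − 1 + 1 + 1 = +1
Sum = -1 + 1 − 1 + 2 − 2 + 1 = 0.

0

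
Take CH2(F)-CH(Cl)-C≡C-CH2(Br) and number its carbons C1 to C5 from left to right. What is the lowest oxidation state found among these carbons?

Tallying each carbon's bonds:
C1: 1C, 2H, 1F → 0 − 2 + 1 = -1
C2: 2C, 1H, 1Cl → 0 − 1 + 1 = 0
C3: 4C → 0 = 0
C4: 4C → 0 = 0
C5: 1C, 2H, 1Br → 0 − 2 + 1 = -1
The lowest value is -1.

-1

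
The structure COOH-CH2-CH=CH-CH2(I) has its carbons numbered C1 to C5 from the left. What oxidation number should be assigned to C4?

C4 has a double bond to C (2×0 = 0), one bond to C (0), one bond to H (-1).
Oxidation state = 0 + 0 − 1 = -1.

-1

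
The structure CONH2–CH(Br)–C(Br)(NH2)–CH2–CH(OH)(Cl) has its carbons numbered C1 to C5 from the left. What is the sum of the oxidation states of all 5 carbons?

Each bond to a more electronegative atom (O, N, halogen) counts +1, each bond to a less electronegative atom (H, metal, B, Si) counts −1, and each C–C bond counts 0. Tallying each carbon:
C1: 1C, 2O, 1N → 0 + 2 + 1 = +3
C2: 2C, 1H, 1Br → 0 − 1 + 1 = 0
C3: 2C, 1N, 1Br → 0 + 1 + 1 = +2
C4: 2C, 2H → 0 − 2 = -2
C5: 1C, 1H, 1O, 1Cl → 0 − 1 + 1 + 1 = +1
Sum = +3 + 0 + 2 − 2 + 1 = +4.

+4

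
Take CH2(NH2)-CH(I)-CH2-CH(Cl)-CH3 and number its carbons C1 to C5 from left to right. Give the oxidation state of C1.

-1

Each bond to a more electronegative atom (O, N, halogen) counts +1, each bond to a less electronegative atom (H, metal, B, Si) counts −1, and each C–C bond counts 0.
C1 has one bond to C (0), one bond to N (+1), one bond to H (-1), one bond to H (-1).
Oxidation state = 0 + 1 − 1 − 1 = -1.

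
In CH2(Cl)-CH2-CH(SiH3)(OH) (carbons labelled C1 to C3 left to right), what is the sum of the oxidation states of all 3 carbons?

Count +1 for every bond to an atom more electronegative than carbon and −1 for every bond to one less electronegative; C–C bonds are 0. Tallying each carbon:
C1: 1C, 2H, 1Cl → 0 − 2 + 1 = -1
C2: 2C, 2H → 0 − 2 = -2
C3: 1C, 1H, 1O, 1Si → 0 − 1 + 1 − 1 = -1
Sum = -1 − 2 − 1 = -4.

-4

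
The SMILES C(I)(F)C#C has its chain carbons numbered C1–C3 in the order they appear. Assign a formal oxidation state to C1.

Assign +1 per bond to O/N/halogen, −1 per bond to H or an electropositive element, and 0 per bond to carbon.
C1 has one bond to C (0), one bond to I (+1), one bond to H (-1), one bond to F (+1).
Oxidation state = 0 + 1 − 1 + 1 = +1.

+1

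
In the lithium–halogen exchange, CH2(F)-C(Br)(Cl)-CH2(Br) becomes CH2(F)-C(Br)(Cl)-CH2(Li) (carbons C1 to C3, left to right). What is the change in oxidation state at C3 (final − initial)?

-2

Before: C3 has 1 bond to C, 2 bonds to H, 1 bond to Br → oxidation state -1.
After: C3 has 1 bond to C, 2 bonds to H, 1 bond to Li → oxidation state -3.
Δ = -3 − (-1) = -2, so this is a reduction at C3.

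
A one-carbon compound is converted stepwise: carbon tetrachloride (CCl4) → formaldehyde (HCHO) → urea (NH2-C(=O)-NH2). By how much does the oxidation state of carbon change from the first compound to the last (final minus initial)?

Carbon oxidation states along the series — carbon tetrachloride: +4, formaldehyde: 0, urea: +4.
Net change = +4 − (+4) = 0.

0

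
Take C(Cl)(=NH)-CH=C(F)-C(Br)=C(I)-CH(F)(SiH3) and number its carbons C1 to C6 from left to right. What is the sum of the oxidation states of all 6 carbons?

Assign +1 per bond to O/N/halogen, −1 per bond to H or an electropositive element, and 0 per bond to carbon. Tallying each carbon:
C1: 1C, 2N, 1Cl → 0 + 2 + 1 = +3
C2: 3C, 1H → 0 − 1 = -1
C3: 3C, 1F → 0 + 1 = +1
C4: 3C, 1Br → 0 + 1 = +1
C5: 3C, 1I → 0 + 1 = +1
C6: 1C, 1H, 1F, 1Si → 0 − 1 + 1 − 1 = -1
Sum = +3 − 1 + 1 + 1 + 1 − 1 = +4.

+4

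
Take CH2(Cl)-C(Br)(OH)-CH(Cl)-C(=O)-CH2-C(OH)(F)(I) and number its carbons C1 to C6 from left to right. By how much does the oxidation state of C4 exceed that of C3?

C4: 2C, 2O → 0 + 2 = +2
C3: 2C, 1H, 1Cl → 0 − 1 + 1 = 0
Difference: +2 − (0) = +2.

+2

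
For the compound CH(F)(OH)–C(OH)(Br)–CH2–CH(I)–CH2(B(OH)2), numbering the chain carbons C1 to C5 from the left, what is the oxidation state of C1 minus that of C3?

C1: 1C, 1H, 1O, 1F → 0 − 1 + 1 + 1 = +1
C3: 2C, 2H → 0 − 2 = -2
Difference: +1 − (-2) = +3.

+3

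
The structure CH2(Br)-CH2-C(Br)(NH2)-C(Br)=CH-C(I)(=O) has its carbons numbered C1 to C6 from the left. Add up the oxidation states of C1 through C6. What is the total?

Tallying each carbon's bonds:
C1: 1C, 2H, 1Br → 0 − 2 + 1 = -1
C2: 2C, 2H → 0 − 2 = -2
C3: 2C, 1N, 1Br → 0 + 1 + 1 = +2
C4: 3C, 1Br → 0 + 1 = +1
C5: 3C, 1H → 0 − 1 = -1
C6: 1C, 2O, 1I → 0 + 2 + 1 = +3
Sum = -1 − 2 + 2 + 1 − 1 + 3 = +2.

+2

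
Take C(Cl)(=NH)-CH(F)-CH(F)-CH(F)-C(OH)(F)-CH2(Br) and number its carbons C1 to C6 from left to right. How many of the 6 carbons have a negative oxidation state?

Count +1 for every bond to an atom more electronegative than carbon and −1 for every bond to one less electronegative; C–C bonds are 0. Tallying each carbon:
C1: 1C, 2N, 1Cl → 0 + 2 + 1 = +3
C2: 2C, 1H, 1F → 0 − 1 + 1 = 0
C3: 2C, 1H, 1F → 0 − 1 + 1 = 0
C4: 2C, 1H, 1F → 0 − 1 + 1 = 0
C5: 2C, 1O, 1F → 0 + 1 + 1 = +2
C6: 1C, 2H, 1Br → 0 − 2 + 1 = -1
1 carbon (C6) meets the condition.

1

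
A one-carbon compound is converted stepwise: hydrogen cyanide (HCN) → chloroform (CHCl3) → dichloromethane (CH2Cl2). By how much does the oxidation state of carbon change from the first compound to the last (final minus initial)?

-2

Carbon oxidation states along the series — hydrogen cyanide: +2, chloroform: +2, dichloromethane: 0.
Net change = 0 − (+2) = -2.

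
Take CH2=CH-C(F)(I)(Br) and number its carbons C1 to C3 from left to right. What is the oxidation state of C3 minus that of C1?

C3: 1C, 1F, 1Br, 1I → 0 + 1 + 1 + 1 = +3
C1: 2C, 2H → 0 − 2 = -2
Difference: +3 − (-2) = +5.

+5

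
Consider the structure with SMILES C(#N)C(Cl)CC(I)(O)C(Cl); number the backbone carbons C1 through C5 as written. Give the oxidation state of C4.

Assign +1 per bond to O/N/halogen, −1 per bond to H or an electropositive element, and 0 per bond to carbon.
C4 has one bond to C (0), one bond to C (0), one bond to I (+1), one bond to O (+1).
Oxidation state = 0 + 0 + 1 + 1 = +2.

+2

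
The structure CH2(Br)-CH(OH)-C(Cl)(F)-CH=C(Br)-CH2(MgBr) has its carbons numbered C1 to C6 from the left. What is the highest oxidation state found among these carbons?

Assign +1 per bond to O/N/halogen, −1 per bond to H or an electropositive element, and 0 per bond to carbon. Tallying each carbon:
C1: 1C, 2H, 1Br → 0 − 2 + 1 = -1
C2: 2C, 1H, 1O → 0 − 1 + 1 = 0
C3: 2C, 1F, 1Cl → 0 + 1 + 1 = +2
C4: 3C, 1H → 0 − 1 = -1
C5: 3C, 1Br → 0 + 1 = +1
C6: 1C, 2H, 1Mg → 0 − 2 − 1 = -3
The highest value is +2.

+2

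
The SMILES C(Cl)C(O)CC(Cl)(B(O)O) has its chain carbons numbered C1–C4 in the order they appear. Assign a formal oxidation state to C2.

C2 has one bond to C (0), one bond to C (0), one bond to H (-1), one bond to O (+1).
Oxidation state = 0 + 0 − 1 + 1 = 0.

0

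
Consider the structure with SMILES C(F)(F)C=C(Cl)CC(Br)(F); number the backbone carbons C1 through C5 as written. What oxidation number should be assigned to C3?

+1

C3 has a double bond to C (2×0 = 0), one bond to C (0), one bond to Cl (+1).
Oxidation state = 0 + 0 + 1 = +1.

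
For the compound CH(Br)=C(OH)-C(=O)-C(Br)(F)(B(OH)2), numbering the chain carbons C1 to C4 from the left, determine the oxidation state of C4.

+1

Assign +1 per bond to O/N/halogen, −1 per bond to H or an electropositive element, and 0 per bond to carbon.
C4 has one bond to C (0), one bond to Br (+1), one bond to F (+1), one bond to B (-1).
Oxidation state = 0 + 1 + 1 − 1 = +1.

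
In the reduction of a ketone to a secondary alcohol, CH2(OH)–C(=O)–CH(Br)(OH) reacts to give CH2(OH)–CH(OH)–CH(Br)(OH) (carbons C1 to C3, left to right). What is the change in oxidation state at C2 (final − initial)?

-2

Before: C2 has 2 bonds to C, 2 bonds to O → oxidation state +2.
After: C2 has 2 bonds to C, 1 bond to H, 1 bond to O → oxidation state 0.
Δ = 0 − (+2) = -2, so this is a reduction at C2.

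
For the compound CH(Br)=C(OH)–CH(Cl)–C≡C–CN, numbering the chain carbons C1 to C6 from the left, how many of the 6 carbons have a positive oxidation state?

Bonds to more-electronegative neighbours contribute +1 each, bonds to H or metals contribute −1 each, and C–C bonds contribute 0. Tallying each carbon:
C1: 2C, 1H, 1Br → 0 − 1 + 1 = 0
C2: 3C, 1O → 0 + 1 = +1
C3: 2C, 1H, 1Cl → 0 − 1 + 1 = 0
C4: 4C → 0 = 0
C5: 4C → 0 = 0
C6: 1C, 3N → 0 + 3 = +3
2 carbons (C2, C6) meet the condition.

2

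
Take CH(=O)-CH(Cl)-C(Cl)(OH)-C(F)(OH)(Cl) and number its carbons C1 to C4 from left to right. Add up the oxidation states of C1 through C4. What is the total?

+6

Bonds to more-electronegative neighbours contribute +1 each, bonds to H or metals contribute −1 each, and C–C bonds contribute 0. Tallying each carbon:
C1: 1C, 1H, 2O → 0 − 1 + 2 = +1
C2: 2C, 1H, 1Cl → 0 − 1 + 1 = 0
C3: 2C, 1O, 1Cl → 0 + 1 + 1 = +2
C4: 1C, 1O, 1F, 1Cl → 0 + 1 + 1 + 1 = +3
Sum = +1 + 0 + 2 + 3 = +6.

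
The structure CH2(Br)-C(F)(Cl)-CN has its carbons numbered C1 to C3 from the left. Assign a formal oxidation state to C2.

Count +1 for every bond to an atom more electronegative than carbon and −1 for every bond to one less electronegative; C–C bonds are 0.
C2 has one bond to C (0), one bond to C (0), one bond to F (+1), one bond to Cl (+1).
Oxidation state = 0 + 0 + 1 + 1 = +2.

+2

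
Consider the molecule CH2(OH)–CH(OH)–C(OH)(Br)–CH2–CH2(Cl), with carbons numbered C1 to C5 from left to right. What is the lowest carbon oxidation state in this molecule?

Assign +1 per bond to O/N/halogen, −1 per bond to H or an electropositive element, and 0 per bond to carbon. Tallying each carbon:
C1: 1C, 2H, 1O → 0 − 2 + 1 = -1
C2: 2C, 1H, 1O → 0 − 1 + 1 = 0
C3: 2C, 1O, 1Br → 0 + 1 + 1 = +2
C4: 2C, 2H → 0 − 2 = -2
C5: 1C, 2H, 1Cl → 0 − 2 + 1 = -1
The lowest value is -2.

-2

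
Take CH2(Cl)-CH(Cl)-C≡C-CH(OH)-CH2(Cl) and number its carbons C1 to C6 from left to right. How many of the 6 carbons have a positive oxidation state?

Each bond to a more electronegative atom (O, N, halogen) counts +1, each bond to a less electronegative atom (H, metal, B, Si) counts −1, and each C–C bond counts 0. Tallying each carbon:
C1: 1C, 2H, 1Cl → 0 − 2 + 1 = -1
C2: 2C, 1H, 1Cl → 0 − 1 + 1 = 0
C3: 4C → 0 = 0
C4: 4C → 0 = 0
C5: 2C, 1H, 1O → 0 − 1 + 1 = 0
C6: 1C, 2H, 1Cl → 0 − 2 + 1 = -1
0 carbons meet the condition.

0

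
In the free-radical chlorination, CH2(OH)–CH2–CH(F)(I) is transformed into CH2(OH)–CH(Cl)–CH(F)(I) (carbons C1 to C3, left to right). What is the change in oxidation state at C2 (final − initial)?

+2

Before: C2 has 2 bonds to C, 2 bonds to H → oxidation state -2.
After: C2 has 2 bonds to C, 1 bond to H, 1 bond to Cl → oxidation state 0.
Δ = 0 − (-2) = +2, so this is an oxidation at C2.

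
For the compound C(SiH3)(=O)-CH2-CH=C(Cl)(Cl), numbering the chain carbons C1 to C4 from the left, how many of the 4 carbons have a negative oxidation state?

2

Assign +1 per bond to O/N/halogen, −1 per bond to H or an electropositive element, and 0 per bond to carbon. Tallying each carbon:
C1: 1C, 2O, 1Si → 0 + 2 − 1 = +1
C2: 2C, 2H → 0 − 2 = -2
C3: 3C, 1H → 0 − 1 = -1
C4: 2C, 2Cl → 0 + 2 = +2
2 carbons (C2, C3) meet the condition.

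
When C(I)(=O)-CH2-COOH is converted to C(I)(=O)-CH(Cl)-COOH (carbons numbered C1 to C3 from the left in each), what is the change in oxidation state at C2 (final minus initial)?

+2

Before: C2 has 2 bonds to C, 2 bonds to H → oxidation state -2.
After: C2 has 2 bonds to C, 1 bond to H, 1 bond to Cl → oxidation state 0.
Δ = 0 − (-2) = +2, so this is an oxidation at C2.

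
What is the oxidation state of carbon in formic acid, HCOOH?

+2

Bonds to more-electronegative neighbours contribute +1 each, bonds to H or metals contribute −1 each, and C–C bonds contribute 0.
The carbon has one bond to H (-1), a double bond to O (2×+1 = +2), one bond to O (+1).
Oxidation state = -1 + 2 + 1 = +2.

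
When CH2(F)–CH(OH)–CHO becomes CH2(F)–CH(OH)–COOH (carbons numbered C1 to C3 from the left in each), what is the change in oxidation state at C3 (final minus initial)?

Before: C3 has 1 bond to C, 1 bond to H, 2 bonds to O → oxidation state +1.
After: C3 has 1 bond to C, 3 bonds to O → oxidation state +3.
Δ = +3 − (+1) = +2, so this is an oxidation at C3.

+2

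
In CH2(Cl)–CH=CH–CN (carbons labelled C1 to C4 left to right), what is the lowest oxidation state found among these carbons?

Assign +1 per bond to O/N/halogen, −1 per bond to H or an electropositive element, and 0 per bond to carbon. Tallying each carbon:
C1: 1C, 2H, 1Cl → 0 − 2 + 1 = -1
C2: 3C, 1H → 0 − 1 = -1
C3: 3C, 1H → 0 − 1 = -1
C4: 1C, 3N → 0 + 3 = +3
The lowest value is -1.

-1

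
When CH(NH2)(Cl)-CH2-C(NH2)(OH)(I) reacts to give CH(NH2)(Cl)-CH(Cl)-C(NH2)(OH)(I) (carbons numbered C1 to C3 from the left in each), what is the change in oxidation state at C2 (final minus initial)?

Before: C2 has 2 bonds to C, 2 bonds to H → oxidation state -2.
After: C2 has 2 bonds to C, 1 bond to H, 1 bond to Cl → oxidation state 0.
Δ = 0 − (-2) = +2, so this is an oxidation at C2.

+2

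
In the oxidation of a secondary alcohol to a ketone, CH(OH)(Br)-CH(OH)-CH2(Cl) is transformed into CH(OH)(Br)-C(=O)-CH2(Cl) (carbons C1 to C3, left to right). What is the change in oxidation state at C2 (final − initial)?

Before: C2 has 2 bonds to C, 1 bond to H, 1 bond to O → oxidation state 0.
After: C2 has 2 bonds to C, 2 bonds to O → oxidation state +2.
Δ = +2 − (0) = +2, so this is an oxidation at C2.

+2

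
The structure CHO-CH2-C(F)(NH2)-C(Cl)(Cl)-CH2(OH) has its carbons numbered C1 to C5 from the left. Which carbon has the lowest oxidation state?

Tallying each carbon's bonds:
C1: 1C, 1H, 2O → 0 − 1 + 2 = +1
C2: 2C, 2H → 0 − 2 = -2
C3: 2C, 1N, 1F → 0 + 1 + 1 = +2
C4: 2C, 2Cl → 0 + 2 = +2
C5: 1C, 2H, 1O → 0 − 2 + 1 = -1
The most reduced carbon is C2 at -2.

C2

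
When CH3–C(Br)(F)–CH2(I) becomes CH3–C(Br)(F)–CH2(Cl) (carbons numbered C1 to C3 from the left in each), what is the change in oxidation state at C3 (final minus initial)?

Before: C3 has 1 bond to C, 2 bonds to H, 1 bond to I → oxidation state -1.
After: C3 has 1 bond to C, 2 bonds to H, 1 bond to Cl → oxidation state -1.
Δ = -1 − (-1) = 0, so no net redox change at C3.

0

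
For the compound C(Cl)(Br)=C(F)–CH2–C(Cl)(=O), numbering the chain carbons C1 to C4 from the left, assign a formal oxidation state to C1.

+2

Each bond to a more electronegative atom (O, N, halogen) counts +1, each bond to a less electronegative atom (H, metal, B, Si) counts −1, and each C–C bond counts 0.
C1 has a double bond to C (2×0 = 0), one bond to Cl (+1), one bond to Br (+1).
Oxidation state = 0 + 1 + 1 = +2.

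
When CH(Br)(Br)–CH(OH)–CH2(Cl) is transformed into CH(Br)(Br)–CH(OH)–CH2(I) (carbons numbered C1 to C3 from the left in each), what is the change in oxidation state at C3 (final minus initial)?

Before: C3 has 1 bond to C, 2 bonds to H, 1 bond to Cl → oxidation state -1.
After: C3 has 1 bond to C, 2 bonds to H, 1 bond to I → oxidation state -1.
Δ = -1 − (-1) = 0, so no net redox change at C3.

0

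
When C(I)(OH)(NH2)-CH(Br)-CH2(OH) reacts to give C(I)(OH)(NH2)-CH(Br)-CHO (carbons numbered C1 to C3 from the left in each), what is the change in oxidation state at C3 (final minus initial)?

Before: C3 has 1 bond to C, 2 bonds to H, 1 bond to O → oxidation state -1.
After: C3 has 1 bond to C, 1 bond to H, 2 bonds to O → oxidation state +1.
Δ = +1 − (-1) = +2, so this is an oxidation at C3.

+2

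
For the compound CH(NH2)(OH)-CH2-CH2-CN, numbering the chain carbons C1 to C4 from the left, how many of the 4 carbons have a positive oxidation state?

2

Tallying each carbon's bonds:
C1: 1C, 1H, 1O, 1N → 0 − 1 + 1 + 1 = +1
C2: 2C, 2H → 0 − 2 = -2
C3: 2C, 2H → 0 − 2 = -2
C4: 1C, 3N → 0 + 3 = +3
2 carbons (C1, C4) meet the condition.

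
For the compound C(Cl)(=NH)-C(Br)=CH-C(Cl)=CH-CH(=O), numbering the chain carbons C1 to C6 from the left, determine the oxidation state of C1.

+3

C1 has one bond to C (0), one bond to Cl (+1), a double bond to N (2×+1 = +2).
Oxidation state = 0 + 1 + 2 = +3.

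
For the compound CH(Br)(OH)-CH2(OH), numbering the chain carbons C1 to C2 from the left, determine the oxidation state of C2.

Each bond to a more electronegative atom (O, N, halogen) counts +1, each bond to a less electronegative atom (H, metal, B, Si) counts −1, and each C–C bond counts 0.
C2 has one bond to C (0), one bond to H (-1), one bond to O (+1), one bond to H (-1).
Oxidation state = 0 − 1 + 1 − 1 = -1.

-1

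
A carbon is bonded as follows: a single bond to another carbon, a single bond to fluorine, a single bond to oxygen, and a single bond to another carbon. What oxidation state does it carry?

+2

The carbon has one bond to C (0), one bond to C (0), one bond to O (+1), one bond to F (+1).
Oxidation state = 0 + 0 + 1 + 1 = +2.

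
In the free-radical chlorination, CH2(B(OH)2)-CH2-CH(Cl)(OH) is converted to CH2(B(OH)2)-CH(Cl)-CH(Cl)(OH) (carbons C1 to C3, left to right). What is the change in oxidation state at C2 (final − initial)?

Before: C2 has 2 bonds to C, 2 bonds to H → oxidation state -2.
After: C2 has 2 bonds to C, 1 bond to H, 1 bond to Cl → oxidation state 0.
Δ = 0 − (-2) = +2, so this is an oxidation at C2.

+2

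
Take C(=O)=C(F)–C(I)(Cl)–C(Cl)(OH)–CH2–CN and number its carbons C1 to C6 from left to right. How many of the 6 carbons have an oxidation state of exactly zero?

Each bond to a more electronegative atom (O, N, halogen) counts +1, each bond to a less electronegative atom (H, metal, B, Si) counts −1, and each C–C bond counts 0. Tallying each carbon:
C1: 2C, 2O → 0 + 2 = +2
C2: 3C, 1F → 0 + 1 = +1
C3: 2C, 1Cl, 1I → 0 + 1 + 1 = +2
C4: 2C, 1O, 1Cl → 0 + 1 + 1 = +2
C5: 2C, 2H → 0 − 2 = -2
C6: 1C, 3N → 0 + 3 = +3
0 carbons meet the condition.

0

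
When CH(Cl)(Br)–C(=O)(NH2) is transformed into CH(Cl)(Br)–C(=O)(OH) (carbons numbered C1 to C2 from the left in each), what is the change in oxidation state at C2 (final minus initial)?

0

Before: C2 has 1 bond to C, 2 bonds to O, 1 bond to N → oxidation state +3.
After: C2 has 1 bond to C, 3 bonds to O → oxidation state +3.
Δ = +3 − (+3) = 0, so no net redox change at C2.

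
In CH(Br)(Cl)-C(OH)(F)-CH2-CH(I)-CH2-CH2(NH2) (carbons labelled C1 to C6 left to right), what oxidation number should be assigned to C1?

Assign +1 per bond to O/N/halogen, −1 per bond to H or an electropositive element, and 0 per bond to carbon.
C1 has one bond to C (0), one bond to H (-1), one bond to Br (+1), one bond to Cl (+1).
Oxidation state = 0 − 1 + 1 + 1 = +1.

+1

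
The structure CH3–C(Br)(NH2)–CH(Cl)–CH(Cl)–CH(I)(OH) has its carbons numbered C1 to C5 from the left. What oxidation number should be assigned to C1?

-3

C1 has one bond to C (0), one bond to H (-1), one bond to H (-1), one bond to H (-1).
Oxidation state = 0 − 1 − 1 − 1 = -3.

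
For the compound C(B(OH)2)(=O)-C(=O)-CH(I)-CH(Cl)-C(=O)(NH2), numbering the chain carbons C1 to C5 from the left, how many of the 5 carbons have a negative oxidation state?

Count +1 for every bond to an atom more electronegative than carbon and −1 for every bond to one less electronegative; C–C bonds are 0. Tallying each carbon:
C1: 1C, 2O, 1B → 0 + 2 − 1 = +1
C2: 2C, 2O → 0 + 2 = +2
C3: 2C, 1H, 1I → 0 − 1 + 1 = 0
C4: 2C, 1H, 1Cl → 0 − 1 + 1 = 0
C5: 1C, 2O, 1N → 0 + 2 + 1 = +3
0 carbons meet the condition.

0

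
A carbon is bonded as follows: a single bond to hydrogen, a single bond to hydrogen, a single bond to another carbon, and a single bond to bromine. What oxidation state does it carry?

The carbon has one bond to C (0), one bond to H (-1), one bond to H (-1), one bond to Br (+1).
Oxidation state = 0 − 1 − 1 + 1 = -1.

-1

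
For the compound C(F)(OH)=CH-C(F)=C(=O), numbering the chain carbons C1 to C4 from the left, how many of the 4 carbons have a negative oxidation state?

Tallying each carbon's bonds:
C1: 2C, 1O, 1F → 0 + 1 + 1 = +2
C2: 3C, 1H → 0 − 1 = -1
C3: 3C, 1F → 0 + 1 = +1
C4: 2C, 2O → 0 + 2 = +2
1 carbon (C2) meets the condition.

1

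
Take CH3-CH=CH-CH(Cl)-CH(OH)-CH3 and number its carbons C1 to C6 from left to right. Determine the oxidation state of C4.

0

C4 has one bond to C (0), one bond to C (0), one bond to Cl (+1), one bond to H (-1).
Oxidation state = 0 + 0 + 1 − 1 = 0.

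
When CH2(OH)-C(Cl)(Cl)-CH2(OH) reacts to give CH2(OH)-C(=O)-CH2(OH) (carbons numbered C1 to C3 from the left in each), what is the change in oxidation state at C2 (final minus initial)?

0

Before: C2 has 2 bonds to C, 2 bonds to Cl → oxidation state +2.
After: C2 has 2 bonds to C, 2 bonds to O → oxidation state +2.
Δ = +2 − (+2) = 0, so no net redox change at C2.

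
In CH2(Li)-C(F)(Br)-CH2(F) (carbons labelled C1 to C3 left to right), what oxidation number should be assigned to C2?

+2

C2 has one bond to C (0), one bond to C (0), one bond to F (+1), one bond to Br (+1).
Oxidation state = 0 + 0 + 1 + 1 = +2.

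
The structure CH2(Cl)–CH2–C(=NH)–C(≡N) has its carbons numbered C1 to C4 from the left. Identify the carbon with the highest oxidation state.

Each bond to a more electronegative atom (O, N, halogen) counts +1, each bond to a less electronegative atom (H, metal, B, Si) counts −1, and each C–C bond counts 0. Tallying each carbon:
C1: 1C, 2H, 1Cl → 0 − 2 + 1 = -1
C2: 2C, 2H → 0 − 2 = -2
C3: 2C, 2N → 0 + 2 = +2
C4: 1C, 3N → 0 + 3 = +3
The most oxidised carbon is C4 at +3.

C4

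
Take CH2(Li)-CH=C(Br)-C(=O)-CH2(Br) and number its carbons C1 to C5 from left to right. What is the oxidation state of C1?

-3

C1 has one bond to C (0), one bond to H (-1), one bond to Li (-1), one bond to H (-1).
Oxidation state = 0 − 1 − 1 − 1 = -3.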